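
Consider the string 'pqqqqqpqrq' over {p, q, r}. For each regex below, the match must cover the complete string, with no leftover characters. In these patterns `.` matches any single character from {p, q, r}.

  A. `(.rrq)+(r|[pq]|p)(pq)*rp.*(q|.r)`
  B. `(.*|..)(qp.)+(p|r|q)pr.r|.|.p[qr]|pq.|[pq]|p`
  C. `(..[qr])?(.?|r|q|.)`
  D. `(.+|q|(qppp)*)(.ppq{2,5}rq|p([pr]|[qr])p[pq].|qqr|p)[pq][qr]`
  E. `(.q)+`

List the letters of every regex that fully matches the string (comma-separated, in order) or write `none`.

E

A → no match
B → no match
C → no match
D → no match
E → match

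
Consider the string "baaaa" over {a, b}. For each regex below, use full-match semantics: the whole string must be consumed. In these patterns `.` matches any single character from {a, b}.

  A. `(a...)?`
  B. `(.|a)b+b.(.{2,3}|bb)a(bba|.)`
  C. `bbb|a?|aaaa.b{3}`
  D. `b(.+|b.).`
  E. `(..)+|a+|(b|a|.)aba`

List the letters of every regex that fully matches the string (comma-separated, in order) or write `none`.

A → no match
B → no match
C → no match
D → match
E → no match

D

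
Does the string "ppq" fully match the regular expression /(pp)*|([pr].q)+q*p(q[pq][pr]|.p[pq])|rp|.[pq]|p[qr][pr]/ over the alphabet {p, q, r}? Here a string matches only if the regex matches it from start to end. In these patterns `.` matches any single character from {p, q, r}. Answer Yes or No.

No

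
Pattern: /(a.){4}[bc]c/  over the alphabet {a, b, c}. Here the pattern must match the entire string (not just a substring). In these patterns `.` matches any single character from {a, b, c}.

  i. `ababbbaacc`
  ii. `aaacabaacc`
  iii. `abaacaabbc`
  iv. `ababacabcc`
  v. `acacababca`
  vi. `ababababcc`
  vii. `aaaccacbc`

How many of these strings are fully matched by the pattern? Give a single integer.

i. `ababbbaacc` → no match
ii. `aaacabaacc` → match
iii. `abaacaabbc` → no match
iv. `ababacabcc` → match
v. `acacababca` → no match — must end with `c`
vi. `ababababcc` → match
vii. `aaaccacbc` → no match
Total matched: 3

3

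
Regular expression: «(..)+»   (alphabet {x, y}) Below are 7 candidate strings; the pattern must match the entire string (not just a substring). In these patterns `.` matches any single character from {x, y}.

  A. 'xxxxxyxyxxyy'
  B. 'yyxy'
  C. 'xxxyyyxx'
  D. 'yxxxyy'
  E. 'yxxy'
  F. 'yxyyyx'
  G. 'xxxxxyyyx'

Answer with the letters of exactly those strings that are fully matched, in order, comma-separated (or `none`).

A → match
B → match
C → match
D → match
E → match
F → match
G → no match

A, B, C, D, E, F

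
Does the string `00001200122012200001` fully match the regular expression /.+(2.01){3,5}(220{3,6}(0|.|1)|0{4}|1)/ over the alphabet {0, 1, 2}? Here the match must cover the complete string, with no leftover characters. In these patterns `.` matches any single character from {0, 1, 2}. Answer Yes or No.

No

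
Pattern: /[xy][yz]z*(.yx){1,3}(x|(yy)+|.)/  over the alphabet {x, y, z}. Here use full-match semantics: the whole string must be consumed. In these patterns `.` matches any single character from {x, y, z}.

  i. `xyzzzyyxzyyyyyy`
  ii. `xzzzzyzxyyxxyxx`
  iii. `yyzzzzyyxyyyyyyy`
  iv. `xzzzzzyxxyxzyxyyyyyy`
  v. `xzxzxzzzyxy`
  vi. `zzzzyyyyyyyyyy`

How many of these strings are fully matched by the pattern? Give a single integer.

i → no match
ii → no match
iii → no match
iv → match
v → no match
vi → no match
Total matched: 1

1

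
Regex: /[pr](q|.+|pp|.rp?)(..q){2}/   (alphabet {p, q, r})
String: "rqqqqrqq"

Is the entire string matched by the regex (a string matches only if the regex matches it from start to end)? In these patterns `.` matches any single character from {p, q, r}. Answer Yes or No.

Yes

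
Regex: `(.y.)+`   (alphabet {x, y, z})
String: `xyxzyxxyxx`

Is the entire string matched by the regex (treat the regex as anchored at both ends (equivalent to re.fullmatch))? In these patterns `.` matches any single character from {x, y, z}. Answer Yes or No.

No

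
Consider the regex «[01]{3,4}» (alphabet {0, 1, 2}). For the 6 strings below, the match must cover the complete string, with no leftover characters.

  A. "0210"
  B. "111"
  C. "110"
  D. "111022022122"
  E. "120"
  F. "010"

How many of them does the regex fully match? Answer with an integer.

A. "0210" → no match
B. "111" → match
C. "110" → match
D. "111022022122" → no match
E. "120" → no match
F. "010" → match
Total matched: 3

3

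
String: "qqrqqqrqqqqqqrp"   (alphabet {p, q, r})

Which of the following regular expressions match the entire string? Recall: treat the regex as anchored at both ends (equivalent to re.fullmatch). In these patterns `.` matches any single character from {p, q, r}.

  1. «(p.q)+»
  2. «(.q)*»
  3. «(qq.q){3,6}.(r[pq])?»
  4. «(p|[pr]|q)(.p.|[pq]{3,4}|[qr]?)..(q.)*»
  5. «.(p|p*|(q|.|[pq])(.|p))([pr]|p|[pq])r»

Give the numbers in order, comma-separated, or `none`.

3

1 → no match — must start with "p"
2 → no match
3 → match
4 → no match
5 → no match — must end with "r"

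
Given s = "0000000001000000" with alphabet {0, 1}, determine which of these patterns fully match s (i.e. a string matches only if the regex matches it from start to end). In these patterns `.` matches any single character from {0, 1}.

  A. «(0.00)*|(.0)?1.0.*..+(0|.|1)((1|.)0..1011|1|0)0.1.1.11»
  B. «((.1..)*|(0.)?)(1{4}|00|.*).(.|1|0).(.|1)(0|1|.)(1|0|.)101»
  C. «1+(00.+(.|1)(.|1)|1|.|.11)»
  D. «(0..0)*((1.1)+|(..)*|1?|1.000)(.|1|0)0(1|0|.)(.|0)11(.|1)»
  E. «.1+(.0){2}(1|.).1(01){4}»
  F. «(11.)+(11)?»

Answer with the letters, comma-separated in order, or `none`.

A

A → match
B → no match — must end with "101"
C → no match — must start with "1"
D → no match
E → no match — must end with "01"
F → no match — must start with "11"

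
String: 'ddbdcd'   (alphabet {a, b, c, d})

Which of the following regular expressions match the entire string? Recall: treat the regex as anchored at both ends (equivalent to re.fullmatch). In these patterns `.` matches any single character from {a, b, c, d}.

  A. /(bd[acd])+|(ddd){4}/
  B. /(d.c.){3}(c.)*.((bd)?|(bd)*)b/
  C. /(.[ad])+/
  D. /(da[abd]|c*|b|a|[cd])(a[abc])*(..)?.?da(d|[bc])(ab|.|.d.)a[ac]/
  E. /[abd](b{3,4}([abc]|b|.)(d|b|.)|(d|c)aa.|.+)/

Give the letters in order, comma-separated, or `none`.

C, E

A → no match
B → no match — must end with 'b'
C → match
D → no match
E → match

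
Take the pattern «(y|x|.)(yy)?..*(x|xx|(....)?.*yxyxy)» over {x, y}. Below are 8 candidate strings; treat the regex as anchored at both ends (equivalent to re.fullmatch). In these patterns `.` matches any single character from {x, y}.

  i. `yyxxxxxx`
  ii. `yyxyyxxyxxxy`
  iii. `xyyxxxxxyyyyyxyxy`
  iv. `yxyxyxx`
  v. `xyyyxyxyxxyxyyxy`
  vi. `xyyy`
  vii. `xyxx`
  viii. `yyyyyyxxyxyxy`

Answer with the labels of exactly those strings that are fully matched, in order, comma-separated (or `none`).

i → match
ii → no match
iii → match
iv → match
v → no match
vi → no match
vii → match
viii → match

i, iii, iv, vii, viii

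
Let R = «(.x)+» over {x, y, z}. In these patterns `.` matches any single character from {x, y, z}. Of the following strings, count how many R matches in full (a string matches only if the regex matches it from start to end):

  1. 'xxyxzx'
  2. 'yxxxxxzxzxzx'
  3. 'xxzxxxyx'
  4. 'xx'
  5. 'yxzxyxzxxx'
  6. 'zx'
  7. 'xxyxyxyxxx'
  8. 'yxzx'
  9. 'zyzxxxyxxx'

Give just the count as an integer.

8

1 → match
2 → match
3 → match
4 → match
5 → match
6 → match
7 → match
8 → match
9 → no match
Total matched: 8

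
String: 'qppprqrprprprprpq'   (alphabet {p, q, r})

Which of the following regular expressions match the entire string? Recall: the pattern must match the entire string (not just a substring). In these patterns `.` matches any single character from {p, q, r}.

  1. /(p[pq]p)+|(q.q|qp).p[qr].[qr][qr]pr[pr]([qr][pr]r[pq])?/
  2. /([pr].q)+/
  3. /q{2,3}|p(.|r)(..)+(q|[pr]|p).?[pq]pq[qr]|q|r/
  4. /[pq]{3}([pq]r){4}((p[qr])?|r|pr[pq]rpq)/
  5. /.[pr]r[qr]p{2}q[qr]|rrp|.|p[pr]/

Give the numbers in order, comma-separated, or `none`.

1 → no match
2 → no match
3 → no match
4 → match
5 → no match

4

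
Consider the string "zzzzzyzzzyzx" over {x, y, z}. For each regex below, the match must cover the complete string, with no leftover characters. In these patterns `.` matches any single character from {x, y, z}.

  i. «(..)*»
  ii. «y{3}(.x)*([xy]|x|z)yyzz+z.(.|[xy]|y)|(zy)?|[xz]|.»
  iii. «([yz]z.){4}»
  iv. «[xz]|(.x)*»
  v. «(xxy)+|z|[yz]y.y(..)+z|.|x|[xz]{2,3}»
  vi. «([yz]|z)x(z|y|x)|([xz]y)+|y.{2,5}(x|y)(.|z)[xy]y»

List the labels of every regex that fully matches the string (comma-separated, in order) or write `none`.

i → match
ii → no match
iii → match
iv → no match
v → no match
vi → no match

i, iii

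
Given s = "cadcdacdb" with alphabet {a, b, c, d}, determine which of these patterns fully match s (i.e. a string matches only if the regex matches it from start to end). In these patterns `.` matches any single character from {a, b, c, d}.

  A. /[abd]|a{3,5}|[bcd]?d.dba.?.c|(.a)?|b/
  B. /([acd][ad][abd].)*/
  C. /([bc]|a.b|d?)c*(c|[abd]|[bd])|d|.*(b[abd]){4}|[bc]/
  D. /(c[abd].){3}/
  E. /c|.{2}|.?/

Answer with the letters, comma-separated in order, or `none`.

D

A → no match
B → no match
C → no match
D → match
E → no match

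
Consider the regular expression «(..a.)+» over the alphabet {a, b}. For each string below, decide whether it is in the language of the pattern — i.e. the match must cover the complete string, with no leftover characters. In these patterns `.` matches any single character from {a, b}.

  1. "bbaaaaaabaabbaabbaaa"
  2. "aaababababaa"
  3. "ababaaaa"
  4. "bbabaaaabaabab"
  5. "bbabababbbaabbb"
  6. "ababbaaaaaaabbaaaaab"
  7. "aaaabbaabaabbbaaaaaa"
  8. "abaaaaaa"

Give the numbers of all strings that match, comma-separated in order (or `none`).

1 → match
2 → match
3 → match
4 → no match
5 → no match
6 → match
7 → match
8 → match

1, 2, 3, 6, 7, 8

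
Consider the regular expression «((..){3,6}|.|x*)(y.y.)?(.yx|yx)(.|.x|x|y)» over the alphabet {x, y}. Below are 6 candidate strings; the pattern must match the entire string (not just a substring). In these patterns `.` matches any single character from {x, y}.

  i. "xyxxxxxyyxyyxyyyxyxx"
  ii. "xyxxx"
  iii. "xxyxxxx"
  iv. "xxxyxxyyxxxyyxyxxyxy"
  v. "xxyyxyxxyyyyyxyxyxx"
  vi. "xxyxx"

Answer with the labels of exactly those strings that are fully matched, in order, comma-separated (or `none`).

ii, iv, v, vi

i → no match
ii → match
iii → no match
iv → match
v → match
vi → match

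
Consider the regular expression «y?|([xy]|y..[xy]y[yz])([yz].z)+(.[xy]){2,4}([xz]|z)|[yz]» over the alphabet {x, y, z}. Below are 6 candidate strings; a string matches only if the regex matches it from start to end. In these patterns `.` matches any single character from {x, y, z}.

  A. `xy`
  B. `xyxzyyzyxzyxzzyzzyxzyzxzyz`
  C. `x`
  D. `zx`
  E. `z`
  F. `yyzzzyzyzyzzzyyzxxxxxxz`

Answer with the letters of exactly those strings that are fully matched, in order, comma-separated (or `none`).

E

A → no match
B → no match
C → no match
D → no match
E → match
F → no match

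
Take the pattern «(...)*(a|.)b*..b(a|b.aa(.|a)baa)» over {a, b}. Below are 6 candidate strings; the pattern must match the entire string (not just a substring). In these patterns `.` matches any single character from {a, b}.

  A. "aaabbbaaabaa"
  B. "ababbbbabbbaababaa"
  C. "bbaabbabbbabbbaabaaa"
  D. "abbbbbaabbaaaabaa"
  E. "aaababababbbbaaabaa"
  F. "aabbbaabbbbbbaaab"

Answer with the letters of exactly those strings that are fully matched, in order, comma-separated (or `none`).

A, D, E

A → match
B → no match
C → no match
D → match
E → match
F → no match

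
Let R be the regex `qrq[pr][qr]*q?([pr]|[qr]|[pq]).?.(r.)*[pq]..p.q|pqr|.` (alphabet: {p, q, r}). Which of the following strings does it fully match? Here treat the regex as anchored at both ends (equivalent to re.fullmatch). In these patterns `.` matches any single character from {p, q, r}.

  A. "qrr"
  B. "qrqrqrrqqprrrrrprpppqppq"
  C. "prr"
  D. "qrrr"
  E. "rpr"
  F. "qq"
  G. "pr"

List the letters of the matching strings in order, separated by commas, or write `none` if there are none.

A → no match
B → match
C → no match
D → no match
E → no match
F → no match
G → no match

B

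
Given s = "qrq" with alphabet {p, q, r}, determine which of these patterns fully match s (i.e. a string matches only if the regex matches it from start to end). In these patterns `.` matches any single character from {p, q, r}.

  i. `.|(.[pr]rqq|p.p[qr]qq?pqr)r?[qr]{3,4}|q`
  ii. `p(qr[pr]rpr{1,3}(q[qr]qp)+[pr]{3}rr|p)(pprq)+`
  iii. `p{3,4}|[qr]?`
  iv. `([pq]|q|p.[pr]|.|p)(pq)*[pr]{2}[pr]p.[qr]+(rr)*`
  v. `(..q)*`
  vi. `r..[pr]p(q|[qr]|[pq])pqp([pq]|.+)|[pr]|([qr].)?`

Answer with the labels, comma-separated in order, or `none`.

i → no match
ii → no match — must start with "p"
iii → no match
iv → no match
v → match
vi → no match

v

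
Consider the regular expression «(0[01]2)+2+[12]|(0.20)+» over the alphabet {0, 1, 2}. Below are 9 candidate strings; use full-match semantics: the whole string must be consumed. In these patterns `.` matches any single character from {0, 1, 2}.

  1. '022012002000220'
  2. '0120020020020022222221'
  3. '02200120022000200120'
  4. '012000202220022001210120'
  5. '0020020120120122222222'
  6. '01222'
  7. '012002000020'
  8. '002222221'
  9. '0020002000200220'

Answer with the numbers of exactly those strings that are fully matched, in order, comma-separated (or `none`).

1 → no match
2 → match
3 → match
4 → no match
5 → match
6 → match
7 → no match
8 → match
9 → match

2, 3, 5, 6, 8, 9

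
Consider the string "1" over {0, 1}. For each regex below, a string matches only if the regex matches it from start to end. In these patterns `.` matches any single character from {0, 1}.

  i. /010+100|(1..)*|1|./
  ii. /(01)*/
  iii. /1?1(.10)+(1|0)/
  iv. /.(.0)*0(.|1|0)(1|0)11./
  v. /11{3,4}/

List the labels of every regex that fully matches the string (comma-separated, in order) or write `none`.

i → match
ii → no match
iii → no match
iv → no match
v → no match — must start with "11"

i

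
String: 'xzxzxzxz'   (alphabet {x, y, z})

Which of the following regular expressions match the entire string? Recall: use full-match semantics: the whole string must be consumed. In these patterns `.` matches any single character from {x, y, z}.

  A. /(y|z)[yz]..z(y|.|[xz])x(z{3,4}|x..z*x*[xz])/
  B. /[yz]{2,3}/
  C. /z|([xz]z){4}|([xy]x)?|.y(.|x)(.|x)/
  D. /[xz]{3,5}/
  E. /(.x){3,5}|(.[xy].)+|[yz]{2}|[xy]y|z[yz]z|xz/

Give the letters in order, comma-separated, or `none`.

C

A → no match
B → no match
C → match
D → no match
E → no match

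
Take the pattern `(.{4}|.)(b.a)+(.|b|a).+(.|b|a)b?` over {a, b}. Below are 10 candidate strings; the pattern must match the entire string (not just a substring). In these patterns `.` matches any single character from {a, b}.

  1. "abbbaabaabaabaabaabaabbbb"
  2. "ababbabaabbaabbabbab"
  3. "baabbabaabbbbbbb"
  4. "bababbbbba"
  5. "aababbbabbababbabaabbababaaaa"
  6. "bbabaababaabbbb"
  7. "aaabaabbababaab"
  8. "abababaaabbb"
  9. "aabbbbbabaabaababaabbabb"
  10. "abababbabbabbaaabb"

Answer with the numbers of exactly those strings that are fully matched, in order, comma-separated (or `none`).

none

1 → no match
2 → no match
3 → no match
4 → no match
5 → no match
6 → no match
7 → no match
8 → no match
9 → no match
10 → no match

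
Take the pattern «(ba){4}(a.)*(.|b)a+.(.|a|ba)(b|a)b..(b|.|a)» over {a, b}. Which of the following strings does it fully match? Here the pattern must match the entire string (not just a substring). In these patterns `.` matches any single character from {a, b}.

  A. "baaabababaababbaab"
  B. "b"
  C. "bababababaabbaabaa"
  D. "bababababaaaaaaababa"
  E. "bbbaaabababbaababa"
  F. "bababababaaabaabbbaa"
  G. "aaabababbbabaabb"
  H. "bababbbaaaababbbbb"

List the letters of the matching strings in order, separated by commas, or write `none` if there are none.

D

A → no match
B → no match — must start with "ba"
C → no match
D → match
E → no match — must start with "ba"
F → no match
G → no match — must start with "ba"
H → no match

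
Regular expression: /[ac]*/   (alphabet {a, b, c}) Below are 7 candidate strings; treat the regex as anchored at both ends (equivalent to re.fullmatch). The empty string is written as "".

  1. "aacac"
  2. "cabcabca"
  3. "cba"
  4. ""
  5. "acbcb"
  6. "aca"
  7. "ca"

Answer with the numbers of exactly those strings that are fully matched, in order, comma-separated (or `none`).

1, 4, 6, 7

1 → match
2 → no match
3 → no match
4 → match
5 → no match
6 → match
7 → match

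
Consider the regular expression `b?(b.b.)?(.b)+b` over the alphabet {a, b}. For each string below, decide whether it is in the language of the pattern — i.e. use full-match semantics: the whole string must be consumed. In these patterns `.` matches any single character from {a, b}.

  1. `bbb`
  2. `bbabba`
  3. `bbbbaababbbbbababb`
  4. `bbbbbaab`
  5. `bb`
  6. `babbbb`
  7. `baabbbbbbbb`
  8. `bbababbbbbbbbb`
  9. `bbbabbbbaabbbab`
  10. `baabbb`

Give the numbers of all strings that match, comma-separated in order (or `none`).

1, 3, 6, 8

1 → match
2 → no match — must end with `bb`
3 → match
4 → no match — must end with `bb`
5 → no match
6 → match
7 → no match
8 → match
9 → no match — must end with `bb`
10 → no match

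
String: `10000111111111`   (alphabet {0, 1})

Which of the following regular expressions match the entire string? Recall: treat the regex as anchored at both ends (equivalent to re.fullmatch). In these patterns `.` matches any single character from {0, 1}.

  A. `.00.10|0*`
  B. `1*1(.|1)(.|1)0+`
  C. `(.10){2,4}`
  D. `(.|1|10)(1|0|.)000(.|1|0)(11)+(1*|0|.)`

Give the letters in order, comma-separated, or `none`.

D

A → no match
B → no match — must end with `0`
C → no match — must end with `10`
D → match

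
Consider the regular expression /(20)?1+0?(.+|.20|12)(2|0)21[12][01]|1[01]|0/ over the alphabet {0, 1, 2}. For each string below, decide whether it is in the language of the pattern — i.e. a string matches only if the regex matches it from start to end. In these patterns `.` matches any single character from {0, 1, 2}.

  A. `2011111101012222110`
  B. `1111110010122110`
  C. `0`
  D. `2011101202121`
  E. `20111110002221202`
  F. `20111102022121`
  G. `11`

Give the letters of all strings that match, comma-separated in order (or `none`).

A, B, C, D, F, G

A → match
B → match
C. `0` → match
D → match
E → no match
F → match
G. `11` → match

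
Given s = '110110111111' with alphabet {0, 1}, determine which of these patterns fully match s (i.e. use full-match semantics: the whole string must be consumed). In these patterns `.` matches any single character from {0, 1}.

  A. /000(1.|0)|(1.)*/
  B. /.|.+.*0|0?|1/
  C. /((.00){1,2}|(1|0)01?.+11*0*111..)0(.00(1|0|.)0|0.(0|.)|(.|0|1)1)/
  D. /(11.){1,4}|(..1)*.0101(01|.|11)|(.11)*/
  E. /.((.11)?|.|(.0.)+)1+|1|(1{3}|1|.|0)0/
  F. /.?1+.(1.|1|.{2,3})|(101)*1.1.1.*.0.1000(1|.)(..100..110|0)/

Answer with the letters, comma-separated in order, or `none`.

D, E

A → no match
B → no match
C → no match
D → match
E → match
F → no match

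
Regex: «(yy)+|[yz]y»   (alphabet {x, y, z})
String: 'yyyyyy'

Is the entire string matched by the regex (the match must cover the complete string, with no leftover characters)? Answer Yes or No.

Yes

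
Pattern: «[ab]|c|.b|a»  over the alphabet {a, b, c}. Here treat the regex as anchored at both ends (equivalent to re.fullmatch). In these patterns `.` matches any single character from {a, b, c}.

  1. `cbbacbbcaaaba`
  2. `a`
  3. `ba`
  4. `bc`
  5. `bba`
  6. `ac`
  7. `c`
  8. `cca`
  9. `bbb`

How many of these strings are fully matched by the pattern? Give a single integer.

1 → no match
2 → match
3 → no match
4 → no match
5 → no match
6 → no match
7 → match
8 → no match
9 → no match
Total matched: 2

2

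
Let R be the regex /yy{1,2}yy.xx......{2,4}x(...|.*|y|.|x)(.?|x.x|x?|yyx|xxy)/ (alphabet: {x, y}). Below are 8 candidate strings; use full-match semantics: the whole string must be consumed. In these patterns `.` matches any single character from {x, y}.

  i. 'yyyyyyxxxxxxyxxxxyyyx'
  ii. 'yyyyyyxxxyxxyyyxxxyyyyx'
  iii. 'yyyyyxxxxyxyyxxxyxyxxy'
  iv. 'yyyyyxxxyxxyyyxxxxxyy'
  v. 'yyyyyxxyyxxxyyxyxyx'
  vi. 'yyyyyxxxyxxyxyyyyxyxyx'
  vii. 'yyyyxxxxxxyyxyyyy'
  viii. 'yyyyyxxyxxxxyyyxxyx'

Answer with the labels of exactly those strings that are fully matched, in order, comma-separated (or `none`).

i → match
ii → match
iii → match
iv → match
v → match
vi → match
vii → no match
viii → match

i, ii, iii, iv, v, vi, viii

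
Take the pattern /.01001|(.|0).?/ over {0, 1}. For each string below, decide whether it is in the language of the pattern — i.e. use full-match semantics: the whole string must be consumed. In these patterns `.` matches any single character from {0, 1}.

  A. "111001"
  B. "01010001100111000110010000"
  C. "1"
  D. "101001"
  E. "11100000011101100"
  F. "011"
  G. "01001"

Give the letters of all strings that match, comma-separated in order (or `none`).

A → no match
B → no match
C → match
D → match
E → no match
F → no match
G → no match

C, D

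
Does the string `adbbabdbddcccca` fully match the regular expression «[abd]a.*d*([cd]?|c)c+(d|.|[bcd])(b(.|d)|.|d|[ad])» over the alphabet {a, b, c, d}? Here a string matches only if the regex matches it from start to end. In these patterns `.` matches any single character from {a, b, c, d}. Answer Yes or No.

No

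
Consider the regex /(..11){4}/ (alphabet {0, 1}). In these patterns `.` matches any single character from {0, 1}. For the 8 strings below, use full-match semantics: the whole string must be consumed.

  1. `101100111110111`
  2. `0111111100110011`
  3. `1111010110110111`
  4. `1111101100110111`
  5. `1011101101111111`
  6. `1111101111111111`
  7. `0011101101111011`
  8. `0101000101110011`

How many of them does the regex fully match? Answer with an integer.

1 → no match
2 → match
3 → no match
4 → match
5 → match
6 → match
7 → match
8 → no match
Total matched: 5

5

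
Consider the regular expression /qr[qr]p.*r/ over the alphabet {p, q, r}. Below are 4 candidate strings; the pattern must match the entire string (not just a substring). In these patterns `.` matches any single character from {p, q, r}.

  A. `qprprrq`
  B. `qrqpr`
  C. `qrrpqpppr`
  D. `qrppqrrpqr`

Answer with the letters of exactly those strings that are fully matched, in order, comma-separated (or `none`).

A. `qprprrq` → no match — must start with `qr`
B. `qrqpr` → match
C. `qrrpqpppr` → match
D. `qrppqrrpqr` → no match

B, C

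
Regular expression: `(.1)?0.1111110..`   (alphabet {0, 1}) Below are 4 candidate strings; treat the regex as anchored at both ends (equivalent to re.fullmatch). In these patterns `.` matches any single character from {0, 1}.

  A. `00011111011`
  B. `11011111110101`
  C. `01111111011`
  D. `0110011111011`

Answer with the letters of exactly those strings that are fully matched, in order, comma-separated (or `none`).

A. `00011111011` → no match
B → no match
C. `01111111011` → match
D → no match

C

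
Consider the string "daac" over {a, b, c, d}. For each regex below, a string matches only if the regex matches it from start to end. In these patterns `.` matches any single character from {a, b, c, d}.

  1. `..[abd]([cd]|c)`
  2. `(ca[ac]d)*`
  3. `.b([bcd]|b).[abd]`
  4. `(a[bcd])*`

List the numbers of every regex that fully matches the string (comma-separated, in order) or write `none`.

1

1 → match
2 → no match
3 → no match
4 → no match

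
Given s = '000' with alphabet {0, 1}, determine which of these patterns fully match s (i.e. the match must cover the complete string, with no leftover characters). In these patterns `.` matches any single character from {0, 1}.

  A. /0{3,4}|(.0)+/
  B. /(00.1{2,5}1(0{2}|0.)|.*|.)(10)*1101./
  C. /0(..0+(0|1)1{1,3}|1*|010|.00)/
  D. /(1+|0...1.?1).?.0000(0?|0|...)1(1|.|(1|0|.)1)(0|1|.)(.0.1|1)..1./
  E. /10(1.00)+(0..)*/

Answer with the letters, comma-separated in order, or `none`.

A → match
B → no match
C → no match
D → no match
E → no match — must start with '101'

A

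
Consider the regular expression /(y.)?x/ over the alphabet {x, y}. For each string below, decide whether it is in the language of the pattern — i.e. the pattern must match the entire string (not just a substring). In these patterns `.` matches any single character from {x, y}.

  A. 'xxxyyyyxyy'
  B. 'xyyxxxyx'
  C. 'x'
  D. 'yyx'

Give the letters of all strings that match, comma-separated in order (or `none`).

C, D

A → no match — must end with 'x'
B → no match
C → match
D → match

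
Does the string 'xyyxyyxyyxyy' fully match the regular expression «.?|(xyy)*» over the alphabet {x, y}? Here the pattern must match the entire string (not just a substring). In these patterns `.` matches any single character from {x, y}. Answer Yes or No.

Yes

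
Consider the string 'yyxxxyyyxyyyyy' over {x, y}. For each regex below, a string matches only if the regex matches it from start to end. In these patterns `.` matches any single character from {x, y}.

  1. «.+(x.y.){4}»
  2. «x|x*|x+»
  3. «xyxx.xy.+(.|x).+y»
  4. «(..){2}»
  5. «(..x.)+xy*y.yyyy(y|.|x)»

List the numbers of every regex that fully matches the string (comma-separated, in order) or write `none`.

5

1 → no match
2 → no match
3 → no match — must start with 'xyxx'
4 → no match
5 → match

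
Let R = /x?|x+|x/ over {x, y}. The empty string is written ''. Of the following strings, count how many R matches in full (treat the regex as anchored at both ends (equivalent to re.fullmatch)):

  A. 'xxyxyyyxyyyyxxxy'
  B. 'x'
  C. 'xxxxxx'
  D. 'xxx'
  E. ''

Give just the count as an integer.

4

A → no match
B → match
C → match
D → match
E → match
Total matched: 4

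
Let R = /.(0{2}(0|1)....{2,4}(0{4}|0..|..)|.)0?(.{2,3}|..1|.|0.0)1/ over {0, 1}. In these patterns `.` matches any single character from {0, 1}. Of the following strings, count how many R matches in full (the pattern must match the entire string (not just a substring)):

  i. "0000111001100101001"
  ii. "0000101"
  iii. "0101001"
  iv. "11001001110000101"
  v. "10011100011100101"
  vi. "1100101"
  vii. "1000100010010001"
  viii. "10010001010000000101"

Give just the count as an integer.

i → match
ii. "0000101" → match
iii. "0101001" → match
iv → no match
v → match
vi. "1100101" → match
vii → match
viii → match
Total matched: 7

7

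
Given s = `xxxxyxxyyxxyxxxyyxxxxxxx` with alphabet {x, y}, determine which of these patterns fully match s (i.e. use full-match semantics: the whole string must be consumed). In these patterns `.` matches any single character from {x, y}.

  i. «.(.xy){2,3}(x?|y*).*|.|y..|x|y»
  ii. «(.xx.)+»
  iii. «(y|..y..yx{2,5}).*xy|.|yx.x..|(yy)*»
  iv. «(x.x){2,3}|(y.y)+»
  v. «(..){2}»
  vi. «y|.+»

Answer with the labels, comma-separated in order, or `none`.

i → no match
ii → match
iii → no match
iv → no match
v → no match
vi → match

ii, vi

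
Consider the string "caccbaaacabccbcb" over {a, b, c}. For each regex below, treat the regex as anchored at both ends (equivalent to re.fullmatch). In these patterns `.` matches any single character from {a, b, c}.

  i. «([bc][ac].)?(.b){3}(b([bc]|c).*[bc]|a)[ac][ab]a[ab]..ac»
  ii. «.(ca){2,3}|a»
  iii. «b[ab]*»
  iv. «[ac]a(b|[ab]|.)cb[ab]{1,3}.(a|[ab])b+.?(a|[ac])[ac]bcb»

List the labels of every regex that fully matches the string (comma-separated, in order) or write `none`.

i → no match — must end with "ac"
ii → no match
iii → no match — must start with "b"
iv → match

iv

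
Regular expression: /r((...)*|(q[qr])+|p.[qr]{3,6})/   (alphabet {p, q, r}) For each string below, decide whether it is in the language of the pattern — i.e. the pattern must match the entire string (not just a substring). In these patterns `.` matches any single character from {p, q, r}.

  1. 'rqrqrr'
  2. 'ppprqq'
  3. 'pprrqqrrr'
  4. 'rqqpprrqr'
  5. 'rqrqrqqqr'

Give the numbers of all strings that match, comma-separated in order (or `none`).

5

1 → no match
2 → no match — must start with 'r'
3 → no match — must start with 'r'
4 → no match
5 → match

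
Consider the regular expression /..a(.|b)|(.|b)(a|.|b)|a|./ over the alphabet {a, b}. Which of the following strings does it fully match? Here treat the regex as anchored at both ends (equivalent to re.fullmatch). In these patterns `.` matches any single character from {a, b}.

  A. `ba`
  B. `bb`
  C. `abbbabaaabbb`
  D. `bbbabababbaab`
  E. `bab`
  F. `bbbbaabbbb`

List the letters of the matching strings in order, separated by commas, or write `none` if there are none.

A. `ba` → match
B. `bb` → match
C. `abbbabaaabbb` → no match
D → no match
E. `bab` → no match
F. `bbbbaabbbb` → no match

A, B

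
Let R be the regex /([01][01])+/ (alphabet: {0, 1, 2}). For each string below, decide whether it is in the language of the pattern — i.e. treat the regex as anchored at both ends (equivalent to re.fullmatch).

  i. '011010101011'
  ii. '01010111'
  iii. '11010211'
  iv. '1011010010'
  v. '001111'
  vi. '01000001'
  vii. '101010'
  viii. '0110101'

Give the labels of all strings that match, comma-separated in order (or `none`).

i, ii, iv, v, vi, vii

i → match
ii → match
iii → no match
iv → match
v → match
vi → match
vii → match
viii → no match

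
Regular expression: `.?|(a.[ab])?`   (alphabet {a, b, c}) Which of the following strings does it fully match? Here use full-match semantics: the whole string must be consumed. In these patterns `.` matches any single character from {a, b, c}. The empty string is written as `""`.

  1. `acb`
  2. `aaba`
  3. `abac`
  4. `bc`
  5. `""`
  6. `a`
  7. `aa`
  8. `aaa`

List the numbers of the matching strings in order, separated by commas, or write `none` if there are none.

1, 5, 6, 8

1 → match
2 → no match
3 → no match
4 → no match
5 → match
6 → match
7 → no match
8 → match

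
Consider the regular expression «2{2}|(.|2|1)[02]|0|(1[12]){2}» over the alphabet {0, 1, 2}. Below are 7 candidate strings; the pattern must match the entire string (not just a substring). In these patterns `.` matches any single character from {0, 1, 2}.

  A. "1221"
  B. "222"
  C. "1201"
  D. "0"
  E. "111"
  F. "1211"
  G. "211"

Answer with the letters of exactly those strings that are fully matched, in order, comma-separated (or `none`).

D, F

A → no match
B → no match
C → no match
D → match
E → no match
F → match
G → no match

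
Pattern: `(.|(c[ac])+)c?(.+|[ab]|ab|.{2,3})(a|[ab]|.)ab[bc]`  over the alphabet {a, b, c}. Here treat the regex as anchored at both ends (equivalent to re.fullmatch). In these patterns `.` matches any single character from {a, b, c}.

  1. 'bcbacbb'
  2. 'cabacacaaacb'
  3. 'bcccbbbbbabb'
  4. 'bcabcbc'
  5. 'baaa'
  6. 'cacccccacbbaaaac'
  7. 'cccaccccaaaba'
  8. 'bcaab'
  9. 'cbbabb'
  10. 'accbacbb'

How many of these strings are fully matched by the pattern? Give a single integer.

2

1 → no match
2 → no match
3 → match
4 → no match
5 → no match
6 → no match
7 → no match
8 → no match
9 → match
10 → no match
Total matched: 2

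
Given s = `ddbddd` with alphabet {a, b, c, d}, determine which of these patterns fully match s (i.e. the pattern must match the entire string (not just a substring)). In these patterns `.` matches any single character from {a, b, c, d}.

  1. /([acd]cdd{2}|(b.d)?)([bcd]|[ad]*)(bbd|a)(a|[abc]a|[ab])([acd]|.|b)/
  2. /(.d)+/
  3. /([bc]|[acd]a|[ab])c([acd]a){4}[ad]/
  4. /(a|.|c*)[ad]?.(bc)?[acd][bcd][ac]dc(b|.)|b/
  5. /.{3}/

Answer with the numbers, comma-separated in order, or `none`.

1 → no match
2 → match
3 → no match
4 → no match
5 → no match

2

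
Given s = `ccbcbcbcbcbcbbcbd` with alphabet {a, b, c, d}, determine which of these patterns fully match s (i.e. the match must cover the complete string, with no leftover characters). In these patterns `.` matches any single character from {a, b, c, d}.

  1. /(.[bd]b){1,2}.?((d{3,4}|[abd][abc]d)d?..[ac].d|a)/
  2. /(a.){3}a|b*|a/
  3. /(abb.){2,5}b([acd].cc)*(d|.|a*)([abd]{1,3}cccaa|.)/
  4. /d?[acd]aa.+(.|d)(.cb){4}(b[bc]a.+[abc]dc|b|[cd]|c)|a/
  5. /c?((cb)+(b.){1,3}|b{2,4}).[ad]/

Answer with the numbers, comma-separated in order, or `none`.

1 → no match
2 → no match
3 → no match — must start with `abb`
4 → no match
5 → match

5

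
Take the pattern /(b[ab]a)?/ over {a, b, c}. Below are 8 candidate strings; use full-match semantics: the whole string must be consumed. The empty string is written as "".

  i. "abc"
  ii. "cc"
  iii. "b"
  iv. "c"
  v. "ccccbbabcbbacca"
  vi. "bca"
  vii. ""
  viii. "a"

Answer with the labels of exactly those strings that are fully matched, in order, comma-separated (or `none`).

i → no match
ii → no match
iii → no match
iv → no match
v → no match
vi → no match
vii → match
viii → no match

vii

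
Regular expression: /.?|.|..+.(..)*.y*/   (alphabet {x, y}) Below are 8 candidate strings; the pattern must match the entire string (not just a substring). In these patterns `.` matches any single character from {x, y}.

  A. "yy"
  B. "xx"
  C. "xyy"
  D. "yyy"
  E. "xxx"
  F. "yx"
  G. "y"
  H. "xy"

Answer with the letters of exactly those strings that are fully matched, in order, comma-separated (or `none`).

A → no match
B → no match
C → no match
D → no match
E → no match
F → no match
G → match
H → no match

G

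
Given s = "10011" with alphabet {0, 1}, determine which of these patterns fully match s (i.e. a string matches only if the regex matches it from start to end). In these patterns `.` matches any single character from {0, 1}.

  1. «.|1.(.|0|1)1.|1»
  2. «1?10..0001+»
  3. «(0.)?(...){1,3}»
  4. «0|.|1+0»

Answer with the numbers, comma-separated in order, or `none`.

1

1 → match
2 → no match
3 → no match
4 → no match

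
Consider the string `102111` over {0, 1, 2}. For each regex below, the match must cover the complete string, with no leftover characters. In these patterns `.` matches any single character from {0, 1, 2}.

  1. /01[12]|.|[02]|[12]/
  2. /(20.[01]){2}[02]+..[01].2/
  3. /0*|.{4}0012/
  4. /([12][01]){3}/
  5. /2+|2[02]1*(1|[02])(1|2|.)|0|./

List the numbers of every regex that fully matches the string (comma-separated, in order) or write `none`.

1 → no match
2 → no match — must start with `20`
3 → no match
4 → match
5 → no match

4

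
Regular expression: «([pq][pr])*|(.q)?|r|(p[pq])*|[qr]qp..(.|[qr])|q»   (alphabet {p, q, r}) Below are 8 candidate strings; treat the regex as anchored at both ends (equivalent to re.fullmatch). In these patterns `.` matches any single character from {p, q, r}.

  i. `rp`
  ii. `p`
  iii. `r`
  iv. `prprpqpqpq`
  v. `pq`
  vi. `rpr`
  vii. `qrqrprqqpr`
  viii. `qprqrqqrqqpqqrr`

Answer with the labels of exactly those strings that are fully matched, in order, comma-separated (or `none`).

iii, v

i. `rp` → no match
ii. `p` → no match
iii. `r` → match
iv. `prprpqpqpq` → no match
v. `pq` → match
vi. `rpr` → no match
vii. `qrqrprqqpr` → no match
viii → no match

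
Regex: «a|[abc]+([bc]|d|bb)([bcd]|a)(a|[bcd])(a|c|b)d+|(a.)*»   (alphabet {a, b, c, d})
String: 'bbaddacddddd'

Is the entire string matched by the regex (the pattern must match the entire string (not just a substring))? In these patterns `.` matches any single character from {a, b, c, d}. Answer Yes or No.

Yes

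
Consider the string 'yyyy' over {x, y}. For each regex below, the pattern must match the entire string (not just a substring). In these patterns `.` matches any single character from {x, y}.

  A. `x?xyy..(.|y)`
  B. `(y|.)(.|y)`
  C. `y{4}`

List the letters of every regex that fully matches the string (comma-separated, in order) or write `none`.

C

A → no match
B → no match
C → match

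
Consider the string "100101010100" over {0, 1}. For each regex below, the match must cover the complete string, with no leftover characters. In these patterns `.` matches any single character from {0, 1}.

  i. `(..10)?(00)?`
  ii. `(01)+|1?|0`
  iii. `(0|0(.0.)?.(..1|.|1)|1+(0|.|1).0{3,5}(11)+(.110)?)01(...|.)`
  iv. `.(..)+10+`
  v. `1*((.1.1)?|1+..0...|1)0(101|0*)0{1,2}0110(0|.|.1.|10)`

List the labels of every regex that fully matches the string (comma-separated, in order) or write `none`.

i → no match
ii → no match
iii → no match
iv → match
v → no match

iv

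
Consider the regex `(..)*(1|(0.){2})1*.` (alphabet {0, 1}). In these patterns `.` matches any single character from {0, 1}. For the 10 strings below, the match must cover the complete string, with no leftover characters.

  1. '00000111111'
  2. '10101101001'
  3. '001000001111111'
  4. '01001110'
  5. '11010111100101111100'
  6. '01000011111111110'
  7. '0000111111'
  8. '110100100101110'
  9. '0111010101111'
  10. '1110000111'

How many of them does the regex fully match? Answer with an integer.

9

1 → match
2 → match
3 → match
4 → match
5 → no match
6 → match
7 → match
8 → match
9 → match
10 → match
Total matched: 9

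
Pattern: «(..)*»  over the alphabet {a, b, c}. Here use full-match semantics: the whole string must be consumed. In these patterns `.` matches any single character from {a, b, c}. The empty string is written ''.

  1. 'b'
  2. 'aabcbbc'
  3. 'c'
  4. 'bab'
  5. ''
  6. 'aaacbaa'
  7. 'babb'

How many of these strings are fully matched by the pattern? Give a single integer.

1 → no match
2 → no match
3 → no match
4 → no match
5 → match
6 → no match
7 → match
Total matched: 2

2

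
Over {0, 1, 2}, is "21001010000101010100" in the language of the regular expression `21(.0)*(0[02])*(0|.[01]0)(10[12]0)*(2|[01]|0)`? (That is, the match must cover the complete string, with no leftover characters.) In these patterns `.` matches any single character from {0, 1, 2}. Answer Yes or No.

Yes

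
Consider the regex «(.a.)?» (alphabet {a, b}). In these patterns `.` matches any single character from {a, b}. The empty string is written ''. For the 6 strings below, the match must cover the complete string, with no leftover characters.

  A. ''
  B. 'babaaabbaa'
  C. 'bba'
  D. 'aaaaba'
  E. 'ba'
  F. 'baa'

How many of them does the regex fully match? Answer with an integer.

A → match
B → no match
C → no match
D → no match
E → no match
F → match
Total matched: 2

2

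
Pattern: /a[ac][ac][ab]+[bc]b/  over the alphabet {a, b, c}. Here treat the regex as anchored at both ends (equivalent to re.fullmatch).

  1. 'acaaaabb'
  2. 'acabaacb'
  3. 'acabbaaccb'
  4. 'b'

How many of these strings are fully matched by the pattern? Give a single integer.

1 → match
2 → match
3 → no match
4 → no match — must start with 'a'
Total matched: 2

2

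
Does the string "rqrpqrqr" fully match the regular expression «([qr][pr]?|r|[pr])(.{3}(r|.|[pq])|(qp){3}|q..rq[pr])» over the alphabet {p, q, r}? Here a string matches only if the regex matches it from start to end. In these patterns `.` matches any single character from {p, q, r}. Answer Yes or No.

No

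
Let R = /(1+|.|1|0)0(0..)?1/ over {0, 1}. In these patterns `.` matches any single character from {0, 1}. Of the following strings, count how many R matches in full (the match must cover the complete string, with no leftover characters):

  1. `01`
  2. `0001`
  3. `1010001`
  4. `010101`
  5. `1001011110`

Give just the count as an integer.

1 → no match
2 → no match
3 → no match
4 → no match
5 → no match — must end with `1`
Total matched: 0

0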